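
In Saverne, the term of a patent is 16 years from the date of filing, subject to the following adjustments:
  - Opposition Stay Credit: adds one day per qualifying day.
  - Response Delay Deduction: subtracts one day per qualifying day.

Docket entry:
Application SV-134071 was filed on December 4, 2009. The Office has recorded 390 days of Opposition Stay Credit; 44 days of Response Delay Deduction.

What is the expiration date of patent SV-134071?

Base term: filing date + 16 years → 4 December 2025.
Opposition Stay Credit: +390 days → 29 December 2026.
Response Delay Deduction: −44 days → 15 November 2026.

November 15, 2026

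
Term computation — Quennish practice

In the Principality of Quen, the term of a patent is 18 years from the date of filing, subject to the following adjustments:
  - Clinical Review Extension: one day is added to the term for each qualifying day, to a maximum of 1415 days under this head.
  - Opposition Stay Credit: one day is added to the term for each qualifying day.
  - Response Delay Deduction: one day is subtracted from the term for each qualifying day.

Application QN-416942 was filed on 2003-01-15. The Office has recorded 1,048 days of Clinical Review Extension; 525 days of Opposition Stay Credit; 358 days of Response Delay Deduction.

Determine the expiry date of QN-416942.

Base term: filing date + 18 years → 15 January 2021.
Clinical Review Extension: 1048 days (within the 1415-day cap) → +1048 days → 29 November 2023.
Opposition Stay Credit: +525 days → 7 May 2025.
Response Delay Deduction: −358 days → 14 May 2024.

May 14, 2024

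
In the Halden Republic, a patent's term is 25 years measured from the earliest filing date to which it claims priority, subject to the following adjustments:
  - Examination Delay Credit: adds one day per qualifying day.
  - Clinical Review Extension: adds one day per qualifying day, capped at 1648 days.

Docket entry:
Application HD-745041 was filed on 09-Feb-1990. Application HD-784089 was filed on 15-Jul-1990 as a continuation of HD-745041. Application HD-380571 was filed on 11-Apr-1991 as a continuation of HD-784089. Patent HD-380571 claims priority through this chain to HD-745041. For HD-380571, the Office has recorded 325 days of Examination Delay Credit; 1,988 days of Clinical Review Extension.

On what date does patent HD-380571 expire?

Earliest priority filing: 9 February 1990.
Base term: 9 February 1990 + 25 years → 9 February 2015.
Examination Delay Credit: +325 days → 31 December 2015.
Clinical Review Extension: 1988 days claimed exceeds the 1648-day cap, so +1648 days → 5 July 2020.

July 5, 2020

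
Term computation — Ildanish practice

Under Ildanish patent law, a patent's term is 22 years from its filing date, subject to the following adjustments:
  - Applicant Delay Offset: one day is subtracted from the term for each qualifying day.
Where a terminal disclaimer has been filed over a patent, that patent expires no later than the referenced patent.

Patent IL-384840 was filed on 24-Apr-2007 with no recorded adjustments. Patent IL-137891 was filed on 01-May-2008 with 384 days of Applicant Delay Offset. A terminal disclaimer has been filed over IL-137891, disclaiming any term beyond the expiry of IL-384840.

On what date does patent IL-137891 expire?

April 12, 2029

Natural term of IL-137891:
  Base: filing + 22 years → 1 May 2030.
  Applicant Delay Offset: −384 days → 12 April 2029.
Expiry of referenced patent IL-384840:
  Base: filing + 22 years → 24 April 2029.
Terminal disclaimer: IL-137891 expires on the earlier of 12 April 2029 and 24 April 2029.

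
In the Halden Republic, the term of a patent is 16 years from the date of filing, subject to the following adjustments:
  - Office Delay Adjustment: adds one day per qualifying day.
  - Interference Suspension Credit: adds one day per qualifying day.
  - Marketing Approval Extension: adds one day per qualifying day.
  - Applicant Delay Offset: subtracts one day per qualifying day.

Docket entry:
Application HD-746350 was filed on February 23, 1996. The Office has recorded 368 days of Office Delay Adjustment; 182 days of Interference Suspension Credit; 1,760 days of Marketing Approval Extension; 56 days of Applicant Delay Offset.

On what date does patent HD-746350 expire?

Base term: filing date + 16 years → 23 February 2012.
Office Delay Adjustment: +368 days → 25 February 2013.
Interference Suspension Credit: +182 days → 26 August 2013.
Marketing Approval Extension: +1760 days → 21 June 2018.
Applicant Delay Offset: −56 days → 26 April 2018.

2018-04-26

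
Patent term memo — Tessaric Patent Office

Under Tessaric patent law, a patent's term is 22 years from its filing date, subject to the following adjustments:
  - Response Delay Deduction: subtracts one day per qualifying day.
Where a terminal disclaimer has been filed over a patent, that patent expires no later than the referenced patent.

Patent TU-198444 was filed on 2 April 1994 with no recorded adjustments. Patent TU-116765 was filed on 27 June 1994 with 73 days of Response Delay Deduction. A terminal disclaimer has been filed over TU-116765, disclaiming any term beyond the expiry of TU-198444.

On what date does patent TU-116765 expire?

Natural term of TU-116765:
  Base: filing + 22 years → 27 June 2016.
  Response Delay Deduction: −73 days → 15 April 2016.
Expiry of referenced patent TU-198444:
  Base: filing + 22 years → 2 April 2016.
Terminal disclaimer: TU-116765 expires on the earlier of 15 April 2016 and 2 April 2016.

April 2, 2016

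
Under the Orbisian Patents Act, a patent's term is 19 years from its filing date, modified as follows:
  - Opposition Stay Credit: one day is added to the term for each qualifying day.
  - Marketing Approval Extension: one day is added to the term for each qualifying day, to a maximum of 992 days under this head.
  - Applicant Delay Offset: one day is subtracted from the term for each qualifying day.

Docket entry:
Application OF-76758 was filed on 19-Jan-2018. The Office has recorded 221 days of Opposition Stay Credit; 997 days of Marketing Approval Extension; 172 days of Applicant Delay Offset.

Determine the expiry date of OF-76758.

November 26, 2039

Base term: filing date + 19 years → 19 January 2037.
Opposition Stay Credit: +221 days → 28 August 2037.
Marketing Approval Extension: 997 days claimed exceeds the 992-day cap, so +992 days → 16 May 2040.
Applicant Delay Offset: −172 days → 26 November 2039.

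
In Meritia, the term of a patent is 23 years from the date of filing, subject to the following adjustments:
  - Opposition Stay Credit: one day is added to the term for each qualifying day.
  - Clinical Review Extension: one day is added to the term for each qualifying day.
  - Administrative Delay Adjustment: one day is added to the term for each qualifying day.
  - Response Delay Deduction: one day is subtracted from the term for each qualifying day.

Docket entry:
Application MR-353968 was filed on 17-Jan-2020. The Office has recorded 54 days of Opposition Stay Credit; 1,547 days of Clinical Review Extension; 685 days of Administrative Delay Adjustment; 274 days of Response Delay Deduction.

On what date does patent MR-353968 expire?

Base term: filing date + 23 years → 17 January 2043.
Opposition Stay Credit: +54 days → 12 March 2043.
Clinical Review Extension: +1547 days → 6 June 2047.
Administrative Delay Adjustment: +685 days → 21 April 2049.
Response Delay Deduction: −274 days → 21 July 2048.

July 21, 2048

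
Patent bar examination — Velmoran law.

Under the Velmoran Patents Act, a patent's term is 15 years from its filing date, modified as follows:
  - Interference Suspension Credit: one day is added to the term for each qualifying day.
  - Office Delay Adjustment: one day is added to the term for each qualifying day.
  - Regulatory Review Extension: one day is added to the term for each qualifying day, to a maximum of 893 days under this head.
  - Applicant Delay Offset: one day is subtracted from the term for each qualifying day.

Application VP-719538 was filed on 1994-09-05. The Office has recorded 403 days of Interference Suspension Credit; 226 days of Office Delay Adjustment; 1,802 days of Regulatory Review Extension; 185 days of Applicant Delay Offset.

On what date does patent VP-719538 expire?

2013-05-04

Base term: filing date + 15 years → 5 September 2009.
Interference Suspension Credit: +403 days → 13 October 2010.
Office Delay Adjustment: +226 days → 27 May 2011.
Regulatory Review Extension: 1802 days claimed exceeds the 893-day cap, so +893 days → 5 November 2013.
Applicant Delay Offset: −185 days → 4 May 2013.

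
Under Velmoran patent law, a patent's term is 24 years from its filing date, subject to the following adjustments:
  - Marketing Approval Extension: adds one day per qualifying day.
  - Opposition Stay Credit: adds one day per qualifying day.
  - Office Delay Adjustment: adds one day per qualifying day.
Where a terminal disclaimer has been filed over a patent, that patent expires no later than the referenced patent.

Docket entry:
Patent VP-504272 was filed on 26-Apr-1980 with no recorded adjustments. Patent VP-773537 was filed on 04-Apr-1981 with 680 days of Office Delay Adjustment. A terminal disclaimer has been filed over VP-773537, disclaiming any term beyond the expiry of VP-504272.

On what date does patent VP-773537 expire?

Natural term of VP-773537:
  Base: filing + 24 years → 4 April 2005.
  Office Delay Adjustment: +680 days → 13 February 2007.
Expiry of referenced patent VP-504272:
  Base: filing + 24 years → 26 April 2004.
Terminal disclaimer: VP-773537 expires on the earlier of 13 February 2007 and 26 April 2004.

April 26, 2004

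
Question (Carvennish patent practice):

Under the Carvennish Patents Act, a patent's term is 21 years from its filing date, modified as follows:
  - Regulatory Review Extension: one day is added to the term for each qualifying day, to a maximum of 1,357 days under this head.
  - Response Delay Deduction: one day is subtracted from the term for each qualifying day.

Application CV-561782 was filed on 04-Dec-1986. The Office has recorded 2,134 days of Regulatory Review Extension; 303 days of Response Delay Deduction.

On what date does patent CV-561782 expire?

October 23, 2010

Base term: filing date + 21 years → 4 December 2007.
Regulatory Review Extension: 2134 days claimed exceeds the 1357-day cap, so +1357 days → 22 August 2011.
Response Delay Deduction: −303 days → 23 October 2010.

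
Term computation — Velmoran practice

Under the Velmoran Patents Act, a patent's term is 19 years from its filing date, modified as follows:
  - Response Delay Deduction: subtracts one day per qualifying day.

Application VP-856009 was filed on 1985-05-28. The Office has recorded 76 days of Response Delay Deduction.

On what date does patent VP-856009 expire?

Base term: filing date + 19 years → 28 May 2004.
Response Delay Deduction: −76 days → 13 March 2004.

2004-03-13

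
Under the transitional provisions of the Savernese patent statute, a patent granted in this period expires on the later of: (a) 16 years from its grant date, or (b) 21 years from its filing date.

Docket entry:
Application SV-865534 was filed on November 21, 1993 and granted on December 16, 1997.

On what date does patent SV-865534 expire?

(a) grant + 16 years → 16 December 2013.
(b) filing + 21 years → 21 November 2014.
Later of the two: 21 November 2014.

November 21, 2014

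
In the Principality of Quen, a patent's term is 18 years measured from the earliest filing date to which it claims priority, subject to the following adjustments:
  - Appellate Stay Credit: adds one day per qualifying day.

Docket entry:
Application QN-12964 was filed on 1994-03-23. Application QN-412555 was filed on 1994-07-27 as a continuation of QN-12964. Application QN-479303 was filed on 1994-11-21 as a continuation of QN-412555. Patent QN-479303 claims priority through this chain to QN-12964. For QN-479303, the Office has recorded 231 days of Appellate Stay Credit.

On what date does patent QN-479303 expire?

Earliest priority filing: 23 March 1994.
Base term: 23 March 1994 + 18 years → 23 March 2012.
Appellate Stay Credit: +231 days → 9 November 2012.

2012-11-09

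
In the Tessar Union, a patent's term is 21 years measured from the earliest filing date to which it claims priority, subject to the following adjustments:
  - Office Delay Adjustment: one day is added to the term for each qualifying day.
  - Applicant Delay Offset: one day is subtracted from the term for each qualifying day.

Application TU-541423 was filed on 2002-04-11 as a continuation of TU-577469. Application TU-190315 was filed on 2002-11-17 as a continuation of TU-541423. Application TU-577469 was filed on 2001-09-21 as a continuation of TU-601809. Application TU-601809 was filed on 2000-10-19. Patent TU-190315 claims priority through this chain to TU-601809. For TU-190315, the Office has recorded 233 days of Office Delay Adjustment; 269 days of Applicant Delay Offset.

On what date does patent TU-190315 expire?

2021-09-13

Earliest priority filing: 19 October 2000.
Base term: 19 October 2000 + 21 years → 19 October 2021.
Office Delay Adjustment: +233 days → 9 June 2022.
Applicant Delay Offset: −269 days → 13 September 2021.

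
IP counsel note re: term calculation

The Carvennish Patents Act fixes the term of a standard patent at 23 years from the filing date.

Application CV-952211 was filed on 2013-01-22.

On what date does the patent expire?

Filing date + 23 years → 22 January 2036.

January 22, 2036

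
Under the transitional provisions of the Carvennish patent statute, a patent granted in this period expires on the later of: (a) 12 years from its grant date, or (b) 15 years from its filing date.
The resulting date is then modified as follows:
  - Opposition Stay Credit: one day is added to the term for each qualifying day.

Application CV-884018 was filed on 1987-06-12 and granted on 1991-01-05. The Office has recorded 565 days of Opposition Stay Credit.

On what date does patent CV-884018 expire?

(a) grant + 12 years → 5 January 2003.
(b) filing + 15 years → 12 June 2002.
Later of the two: 5 January 2003.
Opposition Stay Credit: +565 days → 23 July 2004.

July 23, 2004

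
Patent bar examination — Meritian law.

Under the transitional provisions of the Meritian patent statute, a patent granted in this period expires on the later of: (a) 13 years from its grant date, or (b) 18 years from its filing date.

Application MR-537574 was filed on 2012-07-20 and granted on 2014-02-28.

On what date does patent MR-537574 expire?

(a) grant + 13 years → 28 February 2027.
(b) filing + 18 years → 20 July 2030.
Later of the two: 20 July 2030.

July 20, 2030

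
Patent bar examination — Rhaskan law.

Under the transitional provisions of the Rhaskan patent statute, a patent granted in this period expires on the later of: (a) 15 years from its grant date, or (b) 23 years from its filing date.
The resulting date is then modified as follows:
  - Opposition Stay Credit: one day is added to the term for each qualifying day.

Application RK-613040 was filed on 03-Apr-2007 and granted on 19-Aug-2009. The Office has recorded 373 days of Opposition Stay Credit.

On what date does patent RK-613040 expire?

April 11, 2031

(a) grant + 15 years → 19 August 2024.
(b) filing + 23 years → 3 April 2030.
Later of the two: 3 April 2030.
Opposition Stay Credit: +373 days → 11 April 2031.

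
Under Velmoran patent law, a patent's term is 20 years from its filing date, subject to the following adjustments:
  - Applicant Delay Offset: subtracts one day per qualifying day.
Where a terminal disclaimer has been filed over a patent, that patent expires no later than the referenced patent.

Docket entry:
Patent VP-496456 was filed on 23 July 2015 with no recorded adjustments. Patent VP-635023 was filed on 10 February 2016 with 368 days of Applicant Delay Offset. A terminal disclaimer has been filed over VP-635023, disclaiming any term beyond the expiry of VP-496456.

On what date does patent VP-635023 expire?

Natural term of VP-635023:
  Base: filing + 20 years → 10 February 2036.
  Applicant Delay Offset: −368 days → 7 February 2035.
Expiry of referenced patent VP-496456:
  Base: filing + 20 years → 23 July 2035.
Terminal disclaimer: VP-635023 expires on the earlier of 7 February 2035 and 23 July 2035.

2035-02-07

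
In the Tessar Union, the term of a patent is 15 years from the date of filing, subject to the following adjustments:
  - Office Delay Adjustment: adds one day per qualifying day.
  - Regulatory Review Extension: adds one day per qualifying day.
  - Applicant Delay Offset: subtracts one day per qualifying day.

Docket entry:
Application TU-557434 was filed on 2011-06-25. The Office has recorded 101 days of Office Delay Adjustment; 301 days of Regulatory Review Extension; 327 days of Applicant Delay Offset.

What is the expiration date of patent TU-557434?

September 8, 2026

Base term: filing date + 15 years → 25 June 2026.
Office Delay Adjustment: +101 days → 4 October 2026.
Regulatory Review Extension: +301 days → 1 August 2027.
Applicant Delay Offset: −327 days → 8 September 2026.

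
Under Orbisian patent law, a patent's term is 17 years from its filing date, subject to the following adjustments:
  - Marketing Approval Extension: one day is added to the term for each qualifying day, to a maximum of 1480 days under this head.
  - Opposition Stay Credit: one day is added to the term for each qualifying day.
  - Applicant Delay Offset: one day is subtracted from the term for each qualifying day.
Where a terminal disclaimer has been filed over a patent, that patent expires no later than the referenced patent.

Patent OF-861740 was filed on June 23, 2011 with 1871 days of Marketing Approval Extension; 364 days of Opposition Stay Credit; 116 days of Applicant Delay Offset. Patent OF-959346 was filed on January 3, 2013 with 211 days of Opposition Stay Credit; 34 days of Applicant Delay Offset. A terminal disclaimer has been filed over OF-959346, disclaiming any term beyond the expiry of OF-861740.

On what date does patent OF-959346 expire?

Natural term of OF-959346:
  Base: filing + 17 years → 3 January 2030.
  Opposition Stay Credit: +211 days → 2 August 2030.
  Applicant Delay Offset: −34 days → 29 June 2030.
Expiry of referenced patent OF-861740:
  Base: filing + 17 years → 23 June 2028.
  Marketing Approval Extension: 1871 days claimed exceeds the 1480-day cap, so +1480 days → 12 July 2032.
  Opposition Stay Credit: +364 days → 11 July 2033.
  Applicant Delay Offset: −116 days → 17 March 2033.
Terminal disclaimer: OF-959346 expires on the earlier of 29 June 2030 and 17 March 2033.

2030-06-29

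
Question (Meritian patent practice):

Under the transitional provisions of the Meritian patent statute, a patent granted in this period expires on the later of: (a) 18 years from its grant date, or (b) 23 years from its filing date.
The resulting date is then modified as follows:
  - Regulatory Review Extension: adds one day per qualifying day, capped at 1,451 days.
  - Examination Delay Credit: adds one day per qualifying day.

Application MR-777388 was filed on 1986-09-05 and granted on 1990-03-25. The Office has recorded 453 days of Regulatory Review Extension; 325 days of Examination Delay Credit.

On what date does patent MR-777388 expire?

2011-10-23

(a) grant + 18 years → 25 March 2008.
(b) filing + 23 years → 5 September 2009.
Later of the two: 5 September 2009.
Regulatory Review Extension: 453 days (within the 1451-day cap) → +453 days → 2 December 2010.
Examination Delay Credit: +325 days → 23 October 2011.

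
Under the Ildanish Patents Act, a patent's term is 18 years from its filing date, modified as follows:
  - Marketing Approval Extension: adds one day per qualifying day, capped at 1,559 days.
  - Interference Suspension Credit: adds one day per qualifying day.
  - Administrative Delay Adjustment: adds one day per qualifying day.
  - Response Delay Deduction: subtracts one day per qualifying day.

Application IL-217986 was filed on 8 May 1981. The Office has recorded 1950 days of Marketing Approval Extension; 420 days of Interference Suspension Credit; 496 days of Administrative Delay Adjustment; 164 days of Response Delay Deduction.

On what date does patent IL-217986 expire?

Base term: filing date + 18 years → 8 May 1999.
Marketing Approval Extension: 1950 days claimed exceeds the 1559-day cap, so +1559 days → 14 August 2003.
Interference Suspension Credit: +420 days → 7 October 2004.
Administrative Delay Adjustment: +496 days → 15 February 2006.
Response Delay Deduction: −164 days → 4 September 2005.

September 4, 2005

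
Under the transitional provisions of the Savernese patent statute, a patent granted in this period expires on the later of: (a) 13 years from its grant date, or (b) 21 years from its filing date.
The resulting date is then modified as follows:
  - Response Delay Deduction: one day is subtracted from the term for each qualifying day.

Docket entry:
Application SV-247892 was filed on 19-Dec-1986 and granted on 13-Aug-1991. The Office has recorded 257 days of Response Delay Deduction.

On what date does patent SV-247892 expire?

April 6, 2007

(a) grant + 13 years → 13 August 2004.
(b) filing + 21 years → 19 December 2007.
Later of the two: 19 December 2007.
Response Delay Deduction: −257 days → 6 April 2007.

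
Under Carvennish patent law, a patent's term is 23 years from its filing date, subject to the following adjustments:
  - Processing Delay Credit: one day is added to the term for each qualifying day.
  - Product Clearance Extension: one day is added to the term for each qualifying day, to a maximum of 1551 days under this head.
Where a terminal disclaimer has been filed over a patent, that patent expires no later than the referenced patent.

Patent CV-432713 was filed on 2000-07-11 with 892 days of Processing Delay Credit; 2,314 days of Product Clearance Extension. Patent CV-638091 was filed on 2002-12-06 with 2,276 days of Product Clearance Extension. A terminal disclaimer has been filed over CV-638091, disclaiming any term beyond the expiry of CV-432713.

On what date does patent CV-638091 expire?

March 6, 2030

Natural term of CV-638091:
  Base: filing + 23 years → 6 December 2025.
  Product Clearance Extension: 2276 days claimed exceeds the 1551-day cap, so +1551 days → 6 March 2030.
Expiry of referenced patent CV-432713:
  Base: filing + 23 years → 11 July 2023.
  Processing Delay Credit: +892 days → 19 December 2025.
  Product Clearance Extension: 2314 days claimed exceeds the 1551-day cap, so +1551 days → 19 March 2030.
Terminal disclaimer: CV-638091 expires on the earlier of 6 March 2030 and 19 March 2030.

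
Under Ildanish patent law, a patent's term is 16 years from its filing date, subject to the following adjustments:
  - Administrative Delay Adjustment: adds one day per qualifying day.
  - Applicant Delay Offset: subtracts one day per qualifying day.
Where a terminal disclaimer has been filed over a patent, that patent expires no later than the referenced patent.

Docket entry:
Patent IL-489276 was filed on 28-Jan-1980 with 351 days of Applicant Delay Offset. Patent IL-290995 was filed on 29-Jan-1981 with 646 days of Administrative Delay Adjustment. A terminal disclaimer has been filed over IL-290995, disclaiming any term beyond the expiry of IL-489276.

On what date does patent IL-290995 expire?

Natural term of IL-290995:
  Base: filing + 16 years → 29 January 1997.
  Administrative Delay Adjustment: +646 days → 6 November 1998.
Expiry of referenced patent IL-489276:
  Base: filing + 16 years → 28 January 1996.
  Applicant Delay Offset: −351 days → 11 February 1995.
Terminal disclaimer: IL-290995 expires on the earlier of 6 November 1998 and 11 February 1995.

February 11, 1995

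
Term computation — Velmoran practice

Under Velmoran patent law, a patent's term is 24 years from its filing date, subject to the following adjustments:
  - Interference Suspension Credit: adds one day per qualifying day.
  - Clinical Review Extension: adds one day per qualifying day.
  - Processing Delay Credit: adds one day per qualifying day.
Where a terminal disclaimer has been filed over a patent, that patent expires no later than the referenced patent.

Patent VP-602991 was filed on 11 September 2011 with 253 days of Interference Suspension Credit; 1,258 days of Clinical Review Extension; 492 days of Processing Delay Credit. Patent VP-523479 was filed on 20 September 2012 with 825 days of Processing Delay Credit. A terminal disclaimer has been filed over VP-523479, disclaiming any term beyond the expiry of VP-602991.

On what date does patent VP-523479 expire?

Natural term of VP-523479:
  Base: filing + 24 years → 20 September 2036.
  Processing Delay Credit: +825 days → 24 December 2038.
Expiry of referenced patent VP-602991:
  Base: filing + 24 years → 11 September 2035.
  Interference Suspension Credit: +253 days → 21 May 2036.
  Clinical Review Extension: +1258 days → 31 October 2039.
  Processing Delay Credit: +492 days → 6 March 2041.
Terminal disclaimer: VP-523479 expires on the earlier of 24 December 2038 and 6 March 2041.

December 24, 2038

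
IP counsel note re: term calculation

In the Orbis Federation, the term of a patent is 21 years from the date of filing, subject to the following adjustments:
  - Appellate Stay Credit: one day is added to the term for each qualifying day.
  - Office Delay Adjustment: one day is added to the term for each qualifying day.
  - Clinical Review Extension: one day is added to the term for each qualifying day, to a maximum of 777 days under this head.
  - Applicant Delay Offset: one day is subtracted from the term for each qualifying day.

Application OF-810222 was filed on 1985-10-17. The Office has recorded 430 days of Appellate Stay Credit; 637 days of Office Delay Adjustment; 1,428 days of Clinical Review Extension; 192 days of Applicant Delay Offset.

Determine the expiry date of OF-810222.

2011-04-26

Base term: filing date + 21 years → 17 October 2006.
Appellate Stay Credit: +430 days → 21 December 2007.
Office Delay Adjustment: +637 days → 18 September 2009.
Clinical Review Extension: 1428 days claimed exceeds the 777-day cap, so +777 days → 4 November 2011.
Applicant Delay Offset: −192 days → 26 April 2011.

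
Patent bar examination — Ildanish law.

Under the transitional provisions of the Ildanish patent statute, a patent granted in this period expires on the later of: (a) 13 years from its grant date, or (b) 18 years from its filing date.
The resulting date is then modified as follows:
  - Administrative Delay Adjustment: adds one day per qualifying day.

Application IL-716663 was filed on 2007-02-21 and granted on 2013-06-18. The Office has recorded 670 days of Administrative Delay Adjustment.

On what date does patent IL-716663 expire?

(a) grant + 13 years → 18 June 2026.
(b) filing + 18 years → 21 February 2025.
Later of the two: 18 June 2026.
Administrative Delay Adjustment: +670 days → 18 April 2028.

April 18, 2028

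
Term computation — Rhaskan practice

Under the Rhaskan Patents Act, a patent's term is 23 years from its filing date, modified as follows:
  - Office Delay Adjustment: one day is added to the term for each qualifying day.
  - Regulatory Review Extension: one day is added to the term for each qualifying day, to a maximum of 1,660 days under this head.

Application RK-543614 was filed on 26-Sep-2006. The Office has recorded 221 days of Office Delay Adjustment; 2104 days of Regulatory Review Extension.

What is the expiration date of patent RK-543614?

Base term: filing date + 23 years → 26 September 2029.
Office Delay Adjustment: +221 days → 5 May 2030.
Regulatory Review Extension: 2104 days claimed exceeds the 1660-day cap, so +1660 days → 20 November 2034.

2034-11-20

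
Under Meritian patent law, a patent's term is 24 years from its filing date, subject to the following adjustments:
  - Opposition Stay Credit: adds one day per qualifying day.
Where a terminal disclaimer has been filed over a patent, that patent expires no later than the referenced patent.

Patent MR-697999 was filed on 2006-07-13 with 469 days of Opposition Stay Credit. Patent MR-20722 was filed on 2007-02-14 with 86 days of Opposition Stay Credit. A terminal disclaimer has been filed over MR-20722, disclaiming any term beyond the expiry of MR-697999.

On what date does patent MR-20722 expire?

2031-05-11

Natural term of MR-20722:
  Base: filing + 24 years → 14 February 2031.
  Opposition Stay Credit: +86 days → 11 May 2031.
Expiry of referenced patent MR-697999:
  Base: filing + 24 years → 13 July 2030.
  Opposition Stay Credit: +469 days → 25 October 2031.
Terminal disclaimer: MR-20722 expires on the earlier of 11 May 2031 and 25 October 2031.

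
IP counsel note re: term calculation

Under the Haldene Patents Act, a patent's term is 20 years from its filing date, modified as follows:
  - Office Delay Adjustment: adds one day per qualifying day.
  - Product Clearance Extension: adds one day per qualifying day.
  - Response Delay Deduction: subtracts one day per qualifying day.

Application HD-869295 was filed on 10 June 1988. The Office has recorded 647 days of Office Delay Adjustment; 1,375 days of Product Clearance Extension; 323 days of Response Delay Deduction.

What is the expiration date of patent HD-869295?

2013-02-03

Base term: filing date + 20 years → 10 June 2008.
Office Delay Adjustment: +647 days → 19 March 2010.
Product Clearance Extension: +1375 days → 23 December 2013.
Response Delay Deduction: −323 days → 3 February 2013.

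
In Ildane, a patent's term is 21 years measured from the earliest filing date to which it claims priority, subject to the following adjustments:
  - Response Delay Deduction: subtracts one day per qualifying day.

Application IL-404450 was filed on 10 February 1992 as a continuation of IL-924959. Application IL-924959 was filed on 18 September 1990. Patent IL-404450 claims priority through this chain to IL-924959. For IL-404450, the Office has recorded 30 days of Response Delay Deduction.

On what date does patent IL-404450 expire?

Earliest priority filing: 18 September 1990.
Base term: 18 September 1990 + 21 years → 18 September 2011.
Response Delay Deduction: −30 days → 19 August 2011.

2011-08-19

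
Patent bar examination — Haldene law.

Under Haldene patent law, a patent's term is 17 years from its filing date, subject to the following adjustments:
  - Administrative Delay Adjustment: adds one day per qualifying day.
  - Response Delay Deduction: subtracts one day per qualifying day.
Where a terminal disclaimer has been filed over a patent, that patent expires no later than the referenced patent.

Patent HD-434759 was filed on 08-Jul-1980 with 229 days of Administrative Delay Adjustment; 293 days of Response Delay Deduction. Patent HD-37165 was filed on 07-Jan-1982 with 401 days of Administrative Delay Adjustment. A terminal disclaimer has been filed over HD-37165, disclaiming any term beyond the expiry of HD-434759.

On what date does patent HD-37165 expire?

Natural term of HD-37165:
  Base: filing + 17 years → 7 January 1999.
  Administrative Delay Adjustment: +401 days → 12 February 2000.
Expiry of referenced patent HD-434759:
  Base: filing + 17 years → 8 July 1997.
  Administrative Delay Adjustment: +229 days → 22 February 1998.
  Response Delay Deduction: −293 days → 5 May 1997.
Terminal disclaimer: HD-37165 expires on the earlier of 12 February 2000 and 5 May 1997.

May 5, 1997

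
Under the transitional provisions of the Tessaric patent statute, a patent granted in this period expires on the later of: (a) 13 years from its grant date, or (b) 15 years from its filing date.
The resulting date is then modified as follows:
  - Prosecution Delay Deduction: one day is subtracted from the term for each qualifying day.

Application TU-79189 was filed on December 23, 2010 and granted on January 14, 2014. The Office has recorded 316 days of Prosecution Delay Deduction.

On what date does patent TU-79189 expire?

(a) grant + 13 years → 14 January 2027.
(b) filing + 15 years → 23 December 2025.
Later of the two: 14 January 2027.
Prosecution Delay Deduction: −316 days → 4 March 2026.

2026-03-04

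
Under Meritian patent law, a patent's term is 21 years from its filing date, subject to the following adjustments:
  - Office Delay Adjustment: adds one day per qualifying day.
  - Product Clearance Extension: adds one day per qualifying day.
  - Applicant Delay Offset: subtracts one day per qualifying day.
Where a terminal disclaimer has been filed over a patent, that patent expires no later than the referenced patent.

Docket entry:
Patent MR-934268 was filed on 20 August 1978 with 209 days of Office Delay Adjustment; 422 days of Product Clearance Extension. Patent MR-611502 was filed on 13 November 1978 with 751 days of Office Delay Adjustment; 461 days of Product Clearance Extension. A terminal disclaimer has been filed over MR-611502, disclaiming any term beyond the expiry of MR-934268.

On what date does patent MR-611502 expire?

Natural term of MR-611502:
  Base: filing + 21 years → 13 November 1999.
  Office Delay Adjustment: +751 days → 3 December 2001.
  Product Clearance Extension: +461 days → 9 March 2003.
Expiry of referenced patent MR-934268:
  Base: filing + 21 years → 20 August 1999.
  Office Delay Adjustment: +209 days → 16 March 2000.
  Product Clearance Extension: +422 days → 12 May 2001.
Terminal disclaimer: MR-611502 expires on the earlier of 9 March 2003 and 12 May 2001.

May 12, 2001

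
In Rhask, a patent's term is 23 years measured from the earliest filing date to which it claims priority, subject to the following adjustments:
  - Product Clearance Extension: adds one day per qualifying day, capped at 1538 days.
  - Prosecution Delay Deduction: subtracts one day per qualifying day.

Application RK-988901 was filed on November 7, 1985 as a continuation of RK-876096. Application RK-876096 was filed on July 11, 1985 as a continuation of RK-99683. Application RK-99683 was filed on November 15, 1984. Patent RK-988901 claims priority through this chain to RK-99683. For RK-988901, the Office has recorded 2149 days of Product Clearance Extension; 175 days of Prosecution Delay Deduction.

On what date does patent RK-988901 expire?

Earliest priority filing: 15 November 1984.
Base term: 15 November 1984 + 23 years → 15 November 2007.
Product Clearance Extension: 2149 days claimed exceeds the 1538-day cap, so +1538 days → 31 January 2012.
Prosecution Delay Deduction: −175 days → 9 August 2011.

2011-08-09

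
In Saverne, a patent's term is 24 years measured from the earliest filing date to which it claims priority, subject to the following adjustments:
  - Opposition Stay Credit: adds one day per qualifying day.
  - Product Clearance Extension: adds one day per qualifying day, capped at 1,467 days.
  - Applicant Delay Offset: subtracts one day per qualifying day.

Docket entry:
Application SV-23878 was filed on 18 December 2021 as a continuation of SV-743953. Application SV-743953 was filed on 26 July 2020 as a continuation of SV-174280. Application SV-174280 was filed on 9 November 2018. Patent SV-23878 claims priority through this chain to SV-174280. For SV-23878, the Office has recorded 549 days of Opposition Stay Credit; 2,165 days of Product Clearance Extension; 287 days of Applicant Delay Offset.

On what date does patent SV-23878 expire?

August 4, 2047

Earliest priority filing: 9 November 2018.
Base term: 9 November 2018 + 24 years → 9 November 2042.
Opposition Stay Credit: +549 days → 11 May 2044.
Product Clearance Extension: 2165 days claimed exceeds the 1467-day cap, so +1467 days → 17 May 2048.
Applicant Delay Offset: −287 days → 4 August 2047.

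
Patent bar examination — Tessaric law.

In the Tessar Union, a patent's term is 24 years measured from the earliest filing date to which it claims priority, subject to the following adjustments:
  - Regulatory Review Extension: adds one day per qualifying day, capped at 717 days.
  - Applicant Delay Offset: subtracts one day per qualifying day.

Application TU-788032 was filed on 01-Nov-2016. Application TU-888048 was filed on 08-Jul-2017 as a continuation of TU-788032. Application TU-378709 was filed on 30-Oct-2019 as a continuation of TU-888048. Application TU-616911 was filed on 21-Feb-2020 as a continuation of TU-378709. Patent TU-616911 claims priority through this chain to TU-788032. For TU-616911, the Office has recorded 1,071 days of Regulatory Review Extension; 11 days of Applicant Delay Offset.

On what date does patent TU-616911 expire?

October 8, 2042

Earliest priority filing: 1 November 2016.
Base term: 1 November 2016 + 24 years → 1 November 2040.
Regulatory Review Extension: 1071 days claimed exceeds the 717-day cap, so +717 days → 19 October 2042.
Applicant Delay Offset: −11 days → 8 October 2042.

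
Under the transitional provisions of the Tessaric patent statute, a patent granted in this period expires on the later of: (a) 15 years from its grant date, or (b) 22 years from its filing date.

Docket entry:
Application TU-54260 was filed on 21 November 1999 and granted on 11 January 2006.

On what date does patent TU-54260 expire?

(a) grant + 15 years → 11 January 2021.
(b) filing + 22 years → 21 November 2021.
Later of the two: 21 November 2021.

November 21, 2021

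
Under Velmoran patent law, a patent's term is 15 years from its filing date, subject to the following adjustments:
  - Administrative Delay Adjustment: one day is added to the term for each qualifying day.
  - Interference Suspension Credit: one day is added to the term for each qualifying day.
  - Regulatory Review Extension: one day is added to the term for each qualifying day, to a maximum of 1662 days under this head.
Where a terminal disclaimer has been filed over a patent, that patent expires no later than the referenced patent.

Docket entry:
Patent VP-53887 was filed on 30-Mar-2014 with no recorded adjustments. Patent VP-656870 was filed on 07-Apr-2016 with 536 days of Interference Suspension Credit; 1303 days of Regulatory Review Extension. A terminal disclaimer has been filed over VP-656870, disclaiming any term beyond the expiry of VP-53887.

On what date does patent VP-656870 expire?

Natural term of VP-656870:
  Base: filing + 15 years → 7 April 2031.
  Interference Suspension Credit: +536 days → 24 September 2032.
  Regulatory Review Extension: 1303 days (within the 1662-day cap) → +1303 days → 19 April 2036.
Expiry of referenced patent VP-53887:
  Base: filing + 15 years → 30 March 2029.
Terminal disclaimer: VP-656870 expires on the earlier of 19 April 2036 and 30 March 2029.

2029-03-30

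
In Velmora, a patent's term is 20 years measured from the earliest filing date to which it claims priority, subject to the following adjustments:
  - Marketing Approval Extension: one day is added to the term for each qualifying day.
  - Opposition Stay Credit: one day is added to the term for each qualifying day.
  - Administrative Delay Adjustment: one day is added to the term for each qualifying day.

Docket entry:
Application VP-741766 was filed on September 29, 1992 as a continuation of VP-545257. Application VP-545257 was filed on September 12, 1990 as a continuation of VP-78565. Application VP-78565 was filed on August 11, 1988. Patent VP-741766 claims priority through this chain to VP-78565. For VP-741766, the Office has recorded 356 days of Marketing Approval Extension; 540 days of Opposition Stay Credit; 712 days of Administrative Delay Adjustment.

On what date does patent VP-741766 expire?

2013-01-05

Earliest priority filing: 11 August 1988.
Base term: 11 August 1988 + 20 years → 11 August 2008.
Marketing Approval Extension: +356 days → 2 August 2009.
Opposition Stay Credit: +540 days → 24 January 2011.
Administrative Delay Adjustment: +712 days → 5 January 2013.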